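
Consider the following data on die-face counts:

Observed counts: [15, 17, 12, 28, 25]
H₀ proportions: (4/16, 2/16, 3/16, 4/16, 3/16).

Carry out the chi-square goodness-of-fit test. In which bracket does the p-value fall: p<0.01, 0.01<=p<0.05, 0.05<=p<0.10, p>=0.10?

n = 97; E_i = n·p_i = [24.25, 12.12, 18.19, 24.25, 18.19]
χ² = (15−24.25)²/24.25 + (17−12.12)²/12.12 + (12−18.19)²/18.19 + (28−24.25)²/24.25 + (25−18.19)²/18.19 = 10.7251
df = 4
p-value (upper-tail) = 0.02983
→ bracket: 0.01<=p<0.05

p-value bracket: 0.01<=p<0.05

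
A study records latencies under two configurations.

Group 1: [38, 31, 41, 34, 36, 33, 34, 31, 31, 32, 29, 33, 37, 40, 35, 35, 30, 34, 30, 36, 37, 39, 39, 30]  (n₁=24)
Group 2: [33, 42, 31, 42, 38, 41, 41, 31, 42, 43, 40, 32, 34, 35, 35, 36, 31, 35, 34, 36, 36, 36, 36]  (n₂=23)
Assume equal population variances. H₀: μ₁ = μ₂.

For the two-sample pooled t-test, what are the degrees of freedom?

df = n₁ + n₂ − 2 = 24 + 23 − 2 = 45

degrees of freedom = 45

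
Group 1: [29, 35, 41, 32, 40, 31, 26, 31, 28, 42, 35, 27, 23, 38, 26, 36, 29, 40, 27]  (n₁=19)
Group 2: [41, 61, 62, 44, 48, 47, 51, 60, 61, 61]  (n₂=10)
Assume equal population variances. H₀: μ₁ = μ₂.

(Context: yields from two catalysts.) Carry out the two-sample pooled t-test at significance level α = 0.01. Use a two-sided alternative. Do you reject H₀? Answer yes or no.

x̄₁=32.421, s₁=5.843, n₁=19
x̄₂=53.600, s₂=8.222, n₂=10
s_p² = [18·5.843² + 9·8.222²]/27 = 45.2975
SE = √(s_p²·(1/19+1/10)) = 2.6294
t = (32.421−53.600)/2.6294 = -8.0546
df = 27
p-value (two-sided) = 0.00000
At α=0.01: p < α → reject H₀

reject H₀: yes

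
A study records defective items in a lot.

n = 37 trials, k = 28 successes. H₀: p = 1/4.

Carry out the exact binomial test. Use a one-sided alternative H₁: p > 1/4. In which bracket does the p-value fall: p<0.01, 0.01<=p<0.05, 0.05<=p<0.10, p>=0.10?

Exact binomial: n=37, k=28, p₀=1/4=0.2500
P(X≥28) from Σ C(n,i)·p₀^i·(1−p₀)^(n−i)
p-value (one-sided, H₁ greater) = 0.00000
→ bracket: p<0.01

p-value bracket: p<0.01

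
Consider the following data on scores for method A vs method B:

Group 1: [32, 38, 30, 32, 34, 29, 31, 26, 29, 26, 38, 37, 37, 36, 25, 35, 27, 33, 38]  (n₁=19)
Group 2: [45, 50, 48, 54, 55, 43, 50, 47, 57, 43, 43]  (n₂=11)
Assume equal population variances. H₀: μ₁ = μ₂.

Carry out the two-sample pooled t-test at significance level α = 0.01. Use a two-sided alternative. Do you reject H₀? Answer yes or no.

reject H₀: yes

x̄₁=32.263, s₁=4.445, n₁=19
x̄₂=48.636, s₂=5.045, n₂=11
s_p² = [18·4.445² + 10·5.045²]/28 = 21.7939
SE = √(s_p²·(1/19+1/11)) = 1.7687
t = (32.263−48.636)/1.7687 = -9.2572
df = 28
p-value (two-sided) = 0.00000
At α=0.01: p < α → reject H₀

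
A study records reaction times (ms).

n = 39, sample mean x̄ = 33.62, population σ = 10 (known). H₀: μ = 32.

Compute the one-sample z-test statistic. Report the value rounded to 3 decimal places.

test statistic = 1.012

SE = σ/√n = 10/√39 = 1.6013
z = (x̄−μ₀)/SE = (33.62−32)/1.6013 = 1.0117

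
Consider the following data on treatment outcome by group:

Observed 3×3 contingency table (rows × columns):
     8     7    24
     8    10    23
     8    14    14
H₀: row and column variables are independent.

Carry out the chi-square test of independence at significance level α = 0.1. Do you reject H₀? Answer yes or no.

reject H₀: no

Row totals [39, 41, 36], col totals [24, 31, 61], n=116
χ² = (8−8.07)²/8.07 + (7−10.42)²/10.42 + (24−20.51)²/20.51 + (8−8.48)²/8.48 + (10−10.96)²/10.96 + (23−21.56)²/21.56 + (8−7.45)²/7.45 + (14−9.62)²/9.62 + (14−18.93)²/18.93 = 5.2447
df = 4
p-value (upper-tail) = 0.26310
At α=0.1: p ≥ α → fail to reject H₀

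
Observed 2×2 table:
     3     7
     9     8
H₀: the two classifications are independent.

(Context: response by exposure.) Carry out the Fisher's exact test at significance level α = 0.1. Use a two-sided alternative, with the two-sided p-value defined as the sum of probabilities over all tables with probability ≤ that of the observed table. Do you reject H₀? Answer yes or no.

Margins: r₁=10, r₂=17, c₁=12, c₂=15, n=27
p_obs = C(10,3)·C(17,9)/C(27,12); sum pmf over tables with pmf ≤ p_obs
p-value (two-sided) = 0.42441
At α=0.1: p ≥ α → fail to reject H₀

reject H₀: no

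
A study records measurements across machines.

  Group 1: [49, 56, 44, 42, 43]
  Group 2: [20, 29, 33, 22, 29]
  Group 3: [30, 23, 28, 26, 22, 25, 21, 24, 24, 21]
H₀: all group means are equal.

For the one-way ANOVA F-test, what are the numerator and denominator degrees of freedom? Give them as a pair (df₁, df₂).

degrees of freedom = [2, 17]

k = 3 groups, N = 20 total
df = (k−1, N−k) = (3−1, 20−3) = (2, 17)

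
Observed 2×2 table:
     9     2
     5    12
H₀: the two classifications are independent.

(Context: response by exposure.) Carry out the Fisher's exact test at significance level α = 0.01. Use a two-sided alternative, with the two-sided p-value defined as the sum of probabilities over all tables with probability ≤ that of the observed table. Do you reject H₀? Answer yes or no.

Margins: r₁=11, r₂=17, c₁=14, c₂=14, n=28
p_obs = C(11,9)·C(17,5)/C(28,14); sum pmf over tables with pmf ≤ p_obs
p-value (two-sided) = 0.01831
At α=0.01: p ≥ α → fail to reject H₀

reject H₀: no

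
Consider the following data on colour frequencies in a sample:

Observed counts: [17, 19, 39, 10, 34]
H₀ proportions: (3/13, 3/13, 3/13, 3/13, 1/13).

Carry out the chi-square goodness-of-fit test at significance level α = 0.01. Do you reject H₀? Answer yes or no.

n = 119; E_i = n·p_i = [27.46, 27.46, 27.46, 27.46, 9.15]
χ² = (17−27.46)²/27.46 + (19−27.46)²/27.46 + (39−27.46)²/27.46 + (10−27.46)²/27.46 + (34−9.15)²/9.15 = 89.9832
df = 4
p-value (upper-tail) = 0.00000
At α=0.01: p < α → reject H₀

reject H₀: yes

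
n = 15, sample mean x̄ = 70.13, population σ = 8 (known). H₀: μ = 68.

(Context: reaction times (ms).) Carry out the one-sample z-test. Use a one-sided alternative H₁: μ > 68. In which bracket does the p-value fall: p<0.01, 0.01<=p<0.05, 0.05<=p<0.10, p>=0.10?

SE = σ/√n = 8/√15 = 2.0656
z = (x̄−μ₀)/SE = (70.13−68)/2.0656 = 1.0312
p-value (one-sided, H₁ greater) = 0.15123
→ bracket: p>=0.10

p-value bracket: p>=0.10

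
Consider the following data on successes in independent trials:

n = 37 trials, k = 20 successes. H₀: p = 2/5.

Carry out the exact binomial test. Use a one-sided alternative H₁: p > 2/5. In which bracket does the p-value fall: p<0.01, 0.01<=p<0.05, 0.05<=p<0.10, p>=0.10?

p-value bracket: 0.05<=p<0.10

Exact binomial: n=37, k=20, p₀=2/5=0.4000
P(X≥20) from Σ C(n,i)·p₀^i·(1−p₀)^(n−i)
p-value (one-sided, H₁ greater) = 0.05864
→ bracket: 0.05<=p<0.10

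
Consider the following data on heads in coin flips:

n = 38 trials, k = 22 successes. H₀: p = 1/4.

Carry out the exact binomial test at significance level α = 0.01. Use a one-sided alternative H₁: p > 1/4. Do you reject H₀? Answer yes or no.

reject H₀: yes

Exact binomial: n=38, k=22, p₀=1/4=0.2500
P(X≥22) from Σ C(n,i)·p₀^i·(1−p₀)^(n−i)
p-value (one-sided, H₁ greater) = 0.00002
At α=0.01: p < α → reject H₀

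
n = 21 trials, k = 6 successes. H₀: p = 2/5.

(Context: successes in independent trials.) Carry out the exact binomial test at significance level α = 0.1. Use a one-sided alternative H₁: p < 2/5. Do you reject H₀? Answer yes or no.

reject H₀: no

Exact binomial: n=21, k=6, p₀=2/5=0.4000
P(X≤6) from Σ C(n,i)·p₀^i·(1−p₀)^(n−i)
p-value (one-sided, H₁ less) = 0.20025
At α=0.1: p ≥ α → fail to reject H₀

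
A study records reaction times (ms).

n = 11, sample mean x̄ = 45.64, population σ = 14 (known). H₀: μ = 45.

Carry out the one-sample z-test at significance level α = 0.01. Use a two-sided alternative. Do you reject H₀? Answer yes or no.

reject H₀: no

SE = σ/√n = 14/√11 = 4.2212
z = (x̄−μ₀)/SE = (45.64−45)/4.2212 = 0.1516
p-value (two-sided) = 0.87949
At α=0.01: p ≥ α → fail to reject H₀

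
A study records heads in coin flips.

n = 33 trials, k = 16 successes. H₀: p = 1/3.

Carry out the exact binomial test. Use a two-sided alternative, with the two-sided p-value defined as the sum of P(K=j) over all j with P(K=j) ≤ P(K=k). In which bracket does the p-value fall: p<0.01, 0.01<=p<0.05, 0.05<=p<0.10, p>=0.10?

Exact binomial: n=33, k=16, p₀=1/3=0.3333
P(X=j) = C(n,j)·p₀^j·(1−p₀)^(n−j); p = Σ P(X=j) over j with P(X=j) ≤ P(X=16)
p-value (two-sided) = 0.09443
→ bracket: 0.05<=p<0.10

p-value bracket: 0.05<=p<0.10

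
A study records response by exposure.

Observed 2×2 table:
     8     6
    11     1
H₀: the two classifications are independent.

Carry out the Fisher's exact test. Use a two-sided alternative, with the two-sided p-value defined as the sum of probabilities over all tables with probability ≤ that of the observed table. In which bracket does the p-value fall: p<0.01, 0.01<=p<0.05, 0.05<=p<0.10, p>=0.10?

Margins: r₁=14, r₂=12, c₁=19, c₂=7, n=26
p_obs = C(14,8)·C(12,11)/C(26,19); sum pmf over tables with pmf ≤ p_obs
p-value (two-sided) = 0.08087
→ bracket: 0.05<=p<0.10

p-value bracket: 0.05<=p<0.10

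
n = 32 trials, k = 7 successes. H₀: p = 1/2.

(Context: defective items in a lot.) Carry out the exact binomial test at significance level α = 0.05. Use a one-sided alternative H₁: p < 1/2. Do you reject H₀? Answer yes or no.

Exact binomial: n=32, k=7, p₀=1/2=0.5000
P(X≤7) from Σ C(n,i)·p₀^i·(1−p₀)^(n−i)
p-value (one-sided, H₁ less) = 0.00105
At α=0.05: p < α → reject H₀

reject H₀: yes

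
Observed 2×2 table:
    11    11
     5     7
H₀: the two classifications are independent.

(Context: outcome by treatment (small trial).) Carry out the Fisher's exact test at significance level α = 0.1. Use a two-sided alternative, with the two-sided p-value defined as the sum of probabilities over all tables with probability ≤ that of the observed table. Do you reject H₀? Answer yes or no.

Margins: r₁=22, r₂=12, c₁=16, c₂=18, n=34
p_obs = C(22,11)·C(12,5)/C(34,16); sum pmf over tables with pmf ≤ p_obs
p-value (two-sided) = 0.72890
At α=0.1: p ≥ α → fail to reject H₀

reject H₀: no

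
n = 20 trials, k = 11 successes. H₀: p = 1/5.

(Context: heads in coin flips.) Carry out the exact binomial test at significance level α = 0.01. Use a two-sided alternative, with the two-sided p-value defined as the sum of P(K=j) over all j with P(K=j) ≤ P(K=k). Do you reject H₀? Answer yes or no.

reject H₀: yes

Exact binomial: n=20, k=11, p₀=1/5=0.2000
P(X=j) = C(n,j)·p₀^j·(1−p₀)^(n−j); p = Σ P(X=j) over j with P(X=j) ≤ P(X=11)
p-value (two-sided) = 0.00056
At α=0.01: p < α → reject H₀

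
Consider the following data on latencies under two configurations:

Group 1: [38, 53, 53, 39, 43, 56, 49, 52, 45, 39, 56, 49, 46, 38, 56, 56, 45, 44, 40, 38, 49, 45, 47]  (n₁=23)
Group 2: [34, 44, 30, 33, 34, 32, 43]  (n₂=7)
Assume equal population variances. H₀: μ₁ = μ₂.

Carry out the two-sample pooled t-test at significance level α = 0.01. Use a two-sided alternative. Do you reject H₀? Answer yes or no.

x̄₁=46.783, s₁=6.360, n₁=23
x̄₂=35.714, s₂=5.499, n₂=7
s_p² = [22·6.360² + 6·5.499²]/28 = 38.2622
SE = √(s_p²·(1/23+1/7)) = 2.6701
t = (46.783−35.714)/2.6701 = 4.1452
df = 28
p-value (two-sided) = 0.00028
At α=0.01: p < α → reject H₀

reject H₀: yes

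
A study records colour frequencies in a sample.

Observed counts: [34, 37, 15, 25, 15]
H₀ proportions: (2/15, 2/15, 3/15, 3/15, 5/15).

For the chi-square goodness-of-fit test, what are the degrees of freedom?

degrees of freedom = 4

df = k − 1 = 5 − 1 = 4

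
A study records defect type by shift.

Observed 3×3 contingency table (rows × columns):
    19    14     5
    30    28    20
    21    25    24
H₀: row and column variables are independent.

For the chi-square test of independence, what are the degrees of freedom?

df = (r−1)(c−1) = (3−1)·(3−1) = 4

degrees of freedom = 4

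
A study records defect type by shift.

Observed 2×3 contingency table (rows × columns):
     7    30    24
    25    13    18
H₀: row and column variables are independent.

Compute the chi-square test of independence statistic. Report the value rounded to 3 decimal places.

test statistic = 17.521

Row totals [61, 56], col totals [32, 43, 42], n=117
χ² = (7−16.68)²/16.68 + (30−22.42)²/22.42 + (24−21.90)²/21.90 + (25−15.32)²/15.32 + (13−20.58)²/20.58 + (18−20.10)²/20.10 = 17.5214
df = 2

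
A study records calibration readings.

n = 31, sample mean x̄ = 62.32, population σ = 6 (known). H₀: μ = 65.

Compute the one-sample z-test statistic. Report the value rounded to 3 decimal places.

test statistic = -2.487

SE = σ/√n = 6/√31 = 1.0776
z = (x̄−μ₀)/SE = (62.32−65)/1.0776 = -2.4869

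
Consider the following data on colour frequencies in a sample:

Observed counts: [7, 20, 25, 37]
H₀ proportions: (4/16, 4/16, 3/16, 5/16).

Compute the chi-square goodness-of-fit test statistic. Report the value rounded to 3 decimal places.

n = 89; E_i = n·p_i = [22.25, 22.25, 16.69, 27.81]
χ² = (7−22.25)²/22.25 + (20−22.25)²/22.25 + (25−16.69)²/16.69 + (37−27.81)²/27.81 = 17.8554
df = 3

test statistic = 17.855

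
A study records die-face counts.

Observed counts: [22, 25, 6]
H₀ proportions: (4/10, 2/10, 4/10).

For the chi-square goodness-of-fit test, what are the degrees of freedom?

df = k − 1 = 3 − 1 = 2

degrees of freedom = 2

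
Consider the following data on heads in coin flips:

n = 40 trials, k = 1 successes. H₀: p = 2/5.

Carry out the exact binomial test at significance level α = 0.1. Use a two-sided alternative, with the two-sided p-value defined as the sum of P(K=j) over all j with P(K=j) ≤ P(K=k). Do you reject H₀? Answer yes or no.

Exact binomial: n=40, k=1, p₀=2/5=0.4000
P(X=j) = C(n,j)·p₀^j·(1−p₀)^(n−j); p = Σ P(X=j) over j with P(X=j) ≤ P(X=1)
p-value (two-sided) = 0.00000
At α=0.1: p < α → reject H₀

reject H₀: yes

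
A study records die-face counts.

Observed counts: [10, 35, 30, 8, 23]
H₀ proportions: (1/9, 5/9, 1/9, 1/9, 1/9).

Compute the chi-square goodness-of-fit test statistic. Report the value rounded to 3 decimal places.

test statistic = 50.057

n = 106; E_i = n·p_i = [11.78, 58.89, 11.78, 11.78, 11.78]
χ² = (10−11.78)²/11.78 + (35−58.89)²/58.89 + (30−11.78)²/11.78 + (8−11.78)²/11.78 + (23−11.78)²/11.78 = 50.0566
df = 4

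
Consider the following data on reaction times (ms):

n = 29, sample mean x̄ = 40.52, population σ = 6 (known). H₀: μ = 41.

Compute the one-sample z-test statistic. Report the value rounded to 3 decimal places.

test statistic = -0.431

SE = σ/√n = 6/√29 = 1.1142
z = (x̄−μ₀)/SE = (40.52−41)/1.1142 = -0.4308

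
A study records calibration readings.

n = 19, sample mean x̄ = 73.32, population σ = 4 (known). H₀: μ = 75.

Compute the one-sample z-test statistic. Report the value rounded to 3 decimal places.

SE = σ/√n = 4/√19 = 0.9177
z = (x̄−μ₀)/SE = (73.32−75)/0.9177 = -1.8307

test statistic = -1.831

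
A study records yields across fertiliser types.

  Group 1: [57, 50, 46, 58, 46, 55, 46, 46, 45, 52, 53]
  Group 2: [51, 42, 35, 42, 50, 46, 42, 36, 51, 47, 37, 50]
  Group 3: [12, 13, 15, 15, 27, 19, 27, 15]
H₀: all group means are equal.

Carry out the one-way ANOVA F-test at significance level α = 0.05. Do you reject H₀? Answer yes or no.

Group means [50.36, 44.08, 17.88], grand mean 39.548
SSB = Σnᵢ(x̄ᵢ−x̄)² = 5291.340; SSW = ΣΣ(x−x̄ᵢ)² = 878.337
MSB = 5291.340/2 = 2645.6701; MSW = 878.337/28 = 31.3692
F = MSB/MSW = 84.3398
df = (2, 28)
p-value (upper-tail) = 0.00000
At α=0.05: p < α → reject H₀

reject H₀: yes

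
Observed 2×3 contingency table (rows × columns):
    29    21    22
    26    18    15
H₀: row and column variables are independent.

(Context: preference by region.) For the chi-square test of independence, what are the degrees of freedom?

df = (r−1)(c−1) = (2−1)·(3−1) = 2

degrees of freedom = 2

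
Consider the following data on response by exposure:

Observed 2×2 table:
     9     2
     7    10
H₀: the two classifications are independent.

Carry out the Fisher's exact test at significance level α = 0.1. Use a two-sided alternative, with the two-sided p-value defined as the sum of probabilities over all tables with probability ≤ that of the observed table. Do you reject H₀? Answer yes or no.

reject H₀: yes

Margins: r₁=11, r₂=17, c₁=16, c₂=12, n=28
p_obs = C(11,9)·C(17,7)/C(28,16); sum pmf over tables with pmf ≤ p_obs
p-value (two-sided) = 0.05403
At α=0.1: p < α → reject H₀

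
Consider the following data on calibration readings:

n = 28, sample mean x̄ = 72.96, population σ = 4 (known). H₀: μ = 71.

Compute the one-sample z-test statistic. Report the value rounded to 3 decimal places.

SE = σ/√n = 4/√28 = 0.7559
z = (x̄−μ₀)/SE = (72.96−71)/0.7559 = 2.5928

test statistic = 2.593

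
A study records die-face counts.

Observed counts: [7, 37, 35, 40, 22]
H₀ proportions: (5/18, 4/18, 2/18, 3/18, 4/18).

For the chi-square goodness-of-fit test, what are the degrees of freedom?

degrees of freedom = 4

df = k − 1 = 5 − 1 = 4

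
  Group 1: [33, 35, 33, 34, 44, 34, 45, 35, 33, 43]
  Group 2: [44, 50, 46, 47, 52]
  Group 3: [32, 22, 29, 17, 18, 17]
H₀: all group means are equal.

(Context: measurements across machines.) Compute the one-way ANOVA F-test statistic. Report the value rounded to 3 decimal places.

test statistic = 33.755

Group means [36.90, 47.80, 22.50], grand mean 35.381
SSB = Σnᵢ(x̄ᵢ−x̄)² = 1789.752; SSW = ΣΣ(x−x̄ᵢ)² = 477.200
MSB = 1789.752/2 = 894.8762; MSW = 477.200/18 = 26.5111
F = MSB/MSW = 33.7548
df = (2, 18)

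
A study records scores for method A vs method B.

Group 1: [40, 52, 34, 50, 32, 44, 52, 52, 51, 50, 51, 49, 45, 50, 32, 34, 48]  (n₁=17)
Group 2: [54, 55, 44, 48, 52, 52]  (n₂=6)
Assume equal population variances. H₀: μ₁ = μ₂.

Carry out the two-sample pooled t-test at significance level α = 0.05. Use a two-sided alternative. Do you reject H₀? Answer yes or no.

reject H₀: no

x̄₁=45.059, s₁=7.603, n₁=17
x̄₂=50.833, s₂=4.119, n₂=6
s_p² = [16·7.603² + 5·4.119²]/21 = 48.0845
SE = √(s_p²·(1/17+1/6)) = 3.2928
t = (45.059−50.833)/3.2928 = -1.7537
df = 21
p-value (two-sided) = 0.09407
At α=0.05: p ≥ α → fail to reject H₀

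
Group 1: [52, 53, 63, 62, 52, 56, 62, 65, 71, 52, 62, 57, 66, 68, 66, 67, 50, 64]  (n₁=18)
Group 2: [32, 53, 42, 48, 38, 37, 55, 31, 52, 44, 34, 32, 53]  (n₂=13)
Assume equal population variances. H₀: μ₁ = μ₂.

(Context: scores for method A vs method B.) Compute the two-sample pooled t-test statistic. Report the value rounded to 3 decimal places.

test statistic = 6.470

x̄₁=60.444, s₁=6.555, n₁=18
x̄₂=42.385, s₂=9.014, n₂=13
s_p² = [17·6.555² + 12·9.014²]/29 = 58.8111
SE = √(s_p²·(1/18+1/13)) = 2.7913
t = (60.444−42.385)/2.7913 = 6.4701
df = 29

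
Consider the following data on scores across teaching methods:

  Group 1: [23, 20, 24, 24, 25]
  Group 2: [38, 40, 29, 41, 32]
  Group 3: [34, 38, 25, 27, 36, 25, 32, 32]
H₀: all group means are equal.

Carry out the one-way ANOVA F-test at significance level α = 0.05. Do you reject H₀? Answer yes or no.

Group means [23.20, 36.00, 31.12], grand mean 30.278
SSB = Σnᵢ(x̄ᵢ−x̄)² = 419.936; SSW = ΣΣ(x−x̄ᵢ)² = 297.675
MSB = 419.936/2 = 209.9681; MSW = 297.675/15 = 19.8450
F = MSB/MSW = 10.5804
df = (2, 15)
p-value (upper-tail) = 0.00136
At α=0.05: p < α → reject H₀

reject H₀: yes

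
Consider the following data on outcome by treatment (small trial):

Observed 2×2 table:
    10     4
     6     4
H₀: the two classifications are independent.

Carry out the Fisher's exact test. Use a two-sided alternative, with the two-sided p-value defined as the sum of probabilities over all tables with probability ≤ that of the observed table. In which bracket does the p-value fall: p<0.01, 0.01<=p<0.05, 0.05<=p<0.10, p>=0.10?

p-value bracket: p>=0.10

Margins: r₁=14, r₂=10, c₁=16, c₂=8, n=24
p_obs = C(14,10)·C(10,6)/C(24,16); sum pmf over tables with pmf ≤ p_obs
p-value (two-sided) = 0.67335
→ bracket: p>=0.10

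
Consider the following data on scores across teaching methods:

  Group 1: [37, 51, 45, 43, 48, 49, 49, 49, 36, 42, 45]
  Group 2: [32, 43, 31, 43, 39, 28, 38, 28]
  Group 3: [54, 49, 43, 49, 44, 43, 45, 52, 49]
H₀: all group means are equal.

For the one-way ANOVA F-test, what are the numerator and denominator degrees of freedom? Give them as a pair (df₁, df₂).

degrees of freedom = [2, 25]

k = 3 groups, N = 28 total
df = (k−1, N−k) = (3−1, 28−3) = (2, 25)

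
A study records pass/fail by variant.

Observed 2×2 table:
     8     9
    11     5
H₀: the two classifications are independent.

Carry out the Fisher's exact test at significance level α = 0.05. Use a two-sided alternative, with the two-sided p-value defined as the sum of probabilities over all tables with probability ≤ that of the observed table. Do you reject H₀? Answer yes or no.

Margins: r₁=17, r₂=16, c₁=19, c₂=14, n=33
p_obs = C(17,8)·C(16,11)/C(33,19); sum pmf over tables with pmf ≤ p_obs
p-value (two-sided) = 0.29600
At α=0.05: p ≥ α → fail to reject H₀

reject H₀: no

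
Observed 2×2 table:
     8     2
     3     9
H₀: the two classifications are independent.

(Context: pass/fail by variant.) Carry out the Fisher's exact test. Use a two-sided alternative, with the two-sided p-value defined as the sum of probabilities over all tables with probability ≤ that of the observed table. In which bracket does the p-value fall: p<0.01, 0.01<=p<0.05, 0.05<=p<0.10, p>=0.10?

Margins: r₁=10, r₂=12, c₁=11, c₂=11, n=22
p_obs = C(10,8)·C(12,3)/C(22,11); sum pmf over tables with pmf ≤ p_obs
p-value (two-sided) = 0.02997
→ bracket: 0.01<=p<0.05

p-value bracket: 0.01<=p<0.05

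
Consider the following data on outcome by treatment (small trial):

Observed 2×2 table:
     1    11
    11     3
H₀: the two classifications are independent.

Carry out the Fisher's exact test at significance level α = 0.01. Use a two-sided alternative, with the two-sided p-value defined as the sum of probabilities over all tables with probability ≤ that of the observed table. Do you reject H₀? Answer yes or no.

reject H₀: yes

Margins: r₁=12, r₂=14, c₁=12, c₂=14, n=26
p_obs = C(12,1)·C(14,11)/C(26,12); sum pmf over tables with pmf ≤ p_obs
p-value (two-sided) = 0.00048
At α=0.01: p < α → reject H₀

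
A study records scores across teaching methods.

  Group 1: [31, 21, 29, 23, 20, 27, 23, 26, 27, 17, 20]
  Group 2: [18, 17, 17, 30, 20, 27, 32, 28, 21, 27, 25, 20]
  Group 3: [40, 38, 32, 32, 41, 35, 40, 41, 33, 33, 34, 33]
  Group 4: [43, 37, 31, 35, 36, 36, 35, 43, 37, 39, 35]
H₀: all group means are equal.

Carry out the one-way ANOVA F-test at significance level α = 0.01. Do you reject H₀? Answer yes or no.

Group means [24.00, 23.50, 36.00, 37.00], grand mean 30.109
SSB = Σnᵢ(x̄ᵢ−x̄)² = 1873.457; SSW = ΣΣ(x−x̄ᵢ)² = 771.000
MSB = 1873.457/3 = 624.4855; MSW = 771.000/42 = 18.3571
F = MSB/MSW = 34.0187
df = (3, 42)
p-value (upper-tail) = 0.00000
At α=0.01: p < α → reject H₀

reject H₀: yes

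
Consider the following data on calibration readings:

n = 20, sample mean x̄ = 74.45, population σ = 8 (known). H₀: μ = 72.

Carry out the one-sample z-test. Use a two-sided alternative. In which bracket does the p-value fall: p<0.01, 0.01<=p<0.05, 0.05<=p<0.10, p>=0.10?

SE = σ/√n = 8/√20 = 1.7889
z = (x̄−μ₀)/SE = (74.45−72)/1.7889 = 1.3696
p-value (two-sided) = 0.17081
→ bracket: p>=0.10

p-value bracket: p>=0.10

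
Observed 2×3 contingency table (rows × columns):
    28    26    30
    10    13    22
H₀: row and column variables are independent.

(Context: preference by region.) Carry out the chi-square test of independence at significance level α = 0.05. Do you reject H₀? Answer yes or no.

Row totals [84, 45], col totals [38, 39, 52], n=129
χ² = (28−24.74)²/24.74 + (26−25.40)²/25.40 + (30−33.86)²/33.86 + (10−13.26)²/13.26 + (13−13.60)²/13.60 + (22−18.14)²/18.14 = 2.5311
df = 2
p-value (upper-tail) = 0.28209
At α=0.05: p ≥ α → fail to reject H₀

reject H₀: no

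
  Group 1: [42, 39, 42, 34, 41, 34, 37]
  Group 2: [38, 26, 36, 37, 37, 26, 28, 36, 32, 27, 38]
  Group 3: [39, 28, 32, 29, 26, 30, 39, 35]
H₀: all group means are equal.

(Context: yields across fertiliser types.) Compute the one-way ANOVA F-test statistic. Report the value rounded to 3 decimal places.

Group means [38.43, 32.82, 32.25], grand mean 34.154
SSB = Σnᵢ(x̄ᵢ−x̄)² = 176.534; SSW = ΣΣ(x−x̄ᵢ)² = 504.851
MSB = 176.534/2 = 88.2670; MSW = 504.851/23 = 21.9500
F = MSB/MSW = 4.0213
df = (2, 23)

test statistic = 4.021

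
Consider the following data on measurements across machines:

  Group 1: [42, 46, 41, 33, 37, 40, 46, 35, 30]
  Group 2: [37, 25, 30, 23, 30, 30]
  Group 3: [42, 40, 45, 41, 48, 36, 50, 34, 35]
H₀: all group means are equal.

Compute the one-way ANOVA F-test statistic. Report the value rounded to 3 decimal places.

test statistic = 9.371

Group means [38.89, 29.17, 41.22], grand mean 37.333
SSB = Σnᵢ(x̄ᵢ−x̄)² = 558.056; SSW = ΣΣ(x−x̄ᵢ)² = 625.278
MSB = 558.056/2 = 279.0278; MSW = 625.278/21 = 29.7751
F = MSB/MSW = 9.3712
df = (2, 21)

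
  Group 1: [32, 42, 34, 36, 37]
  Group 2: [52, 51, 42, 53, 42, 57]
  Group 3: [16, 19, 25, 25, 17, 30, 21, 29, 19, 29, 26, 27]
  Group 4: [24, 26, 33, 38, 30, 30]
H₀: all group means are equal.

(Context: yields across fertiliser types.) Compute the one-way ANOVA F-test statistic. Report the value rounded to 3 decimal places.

test statistic = 36.202

Group means [36.20, 49.50, 23.58, 30.17], grand mean 32.483
SSB = Σnᵢ(x̄ᵢ−x̄)² = 2789.191; SSW = ΣΣ(x−x̄ᵢ)² = 642.050
MSB = 2789.191/3 = 929.7305; MSW = 642.050/25 = 25.6820
F = MSB/MSW = 36.2016
df = (3, 25)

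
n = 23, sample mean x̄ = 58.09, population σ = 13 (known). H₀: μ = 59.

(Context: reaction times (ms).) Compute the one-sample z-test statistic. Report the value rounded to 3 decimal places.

test statistic = -0.336

SE = σ/√n = 13/√23 = 2.7107
z = (x̄−μ₀)/SE = (58.09−59)/2.7107 = -0.3357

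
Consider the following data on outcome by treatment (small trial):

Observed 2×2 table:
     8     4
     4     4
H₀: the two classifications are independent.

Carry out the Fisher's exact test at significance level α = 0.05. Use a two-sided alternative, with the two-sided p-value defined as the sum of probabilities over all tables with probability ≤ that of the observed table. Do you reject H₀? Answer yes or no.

Margins: r₁=12, r₂=8, c₁=12, c₂=8, n=20
p_obs = C(12,8)·C(8,4)/C(20,12); sum pmf over tables with pmf ≤ p_obs
p-value (two-sided) = 0.64792
At α=0.05: p ≥ α → fail to reject H₀

reject H₀: no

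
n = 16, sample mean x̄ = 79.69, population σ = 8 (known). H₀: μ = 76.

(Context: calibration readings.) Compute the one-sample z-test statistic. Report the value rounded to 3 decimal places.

SE = σ/√n = 8/√16 = 2.0000
z = (x̄−μ₀)/SE = (79.69−76)/2.0000 = 1.8450

test statistic = 1.845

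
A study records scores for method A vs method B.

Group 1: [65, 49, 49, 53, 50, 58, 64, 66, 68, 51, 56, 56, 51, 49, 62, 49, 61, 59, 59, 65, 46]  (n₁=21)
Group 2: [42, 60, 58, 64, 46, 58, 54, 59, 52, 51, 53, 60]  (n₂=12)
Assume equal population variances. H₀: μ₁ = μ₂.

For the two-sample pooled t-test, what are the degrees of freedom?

degrees of freedom = 31

df = n₁ + n₂ − 2 = 21 + 12 − 2 = 31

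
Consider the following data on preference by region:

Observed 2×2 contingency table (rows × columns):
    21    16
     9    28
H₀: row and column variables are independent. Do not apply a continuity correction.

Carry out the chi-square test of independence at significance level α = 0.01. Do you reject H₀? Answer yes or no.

Row totals [37, 37], col totals [30, 44], n=74
χ² = (21−15.00)²/15.00 + (16−22.00)²/22.00 + (9−15.00)²/15.00 + (28−22.00)²/22.00 = 8.0727
df = 1
p-value (upper-tail) = 0.00449
At α=0.01: p < α → reject H₀

reject H₀: yes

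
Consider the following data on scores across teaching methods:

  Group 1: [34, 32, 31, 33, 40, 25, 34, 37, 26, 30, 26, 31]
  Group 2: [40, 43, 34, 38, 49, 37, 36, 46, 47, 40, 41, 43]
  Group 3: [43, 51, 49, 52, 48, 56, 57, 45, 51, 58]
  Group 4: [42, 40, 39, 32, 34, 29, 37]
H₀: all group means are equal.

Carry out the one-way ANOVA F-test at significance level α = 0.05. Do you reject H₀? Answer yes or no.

reject H₀: yes

Group means [31.58, 41.17, 51.00, 36.14], grand mean 39.902
SSB = Σnᵢ(x̄ᵢ−x̄)² = 2180.169; SSW = ΣΣ(x−x̄ᵢ)² = 811.440
MSB = 2180.169/3 = 726.7231; MSW = 811.440/37 = 21.9308
F = MSB/MSW = 33.1371
df = (3, 37)
p-value (upper-tail) = 0.00000
At α=0.05: p < α → reject H₀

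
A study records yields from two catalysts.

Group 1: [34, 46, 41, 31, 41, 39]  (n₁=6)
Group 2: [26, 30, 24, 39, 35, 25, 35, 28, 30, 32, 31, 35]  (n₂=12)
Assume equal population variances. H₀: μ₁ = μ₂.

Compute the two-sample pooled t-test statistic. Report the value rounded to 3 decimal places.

x̄₁=38.667, s₁=5.391, n₁=6
x̄₂=30.833, s₂=4.609, n₂=12
s_p² = [5·5.391² + 11·4.609²]/16 = 23.6875
SE = √(s_p²·(1/6+1/12)) = 2.4335
t = (38.667−30.833)/2.4335 = 3.2190
df = 16

test statistic = 3.219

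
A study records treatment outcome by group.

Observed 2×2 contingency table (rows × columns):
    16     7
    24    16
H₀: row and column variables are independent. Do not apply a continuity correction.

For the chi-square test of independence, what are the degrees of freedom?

degrees of freedom = 1

df = (r−1)(c−1) = (2−1)·(2−1) = 1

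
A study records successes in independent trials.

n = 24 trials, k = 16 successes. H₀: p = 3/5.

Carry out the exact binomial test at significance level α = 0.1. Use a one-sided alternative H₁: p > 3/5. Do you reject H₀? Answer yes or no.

Exact binomial: n=24, k=16, p₀=3/5=0.6000
P(X≥16) from Σ C(n,i)·p₀^i·(1−p₀)^(n−i)
p-value (one-sided, H₁ greater) = 0.32792
At α=0.1: p ≥ α → fail to reject H₀

reject H₀: no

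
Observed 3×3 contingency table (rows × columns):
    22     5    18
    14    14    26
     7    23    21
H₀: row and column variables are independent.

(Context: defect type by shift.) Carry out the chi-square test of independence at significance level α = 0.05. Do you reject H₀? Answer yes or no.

Row totals [45, 54, 51], col totals [43, 42, 65], n=150
χ² = (22−12.90)²/12.90 + (5−12.60)²/12.60 + (18−19.50)²/19.50 + (14−15.48)²/15.48 + (14−15.12)²/15.12 + (26−23.40)²/23.40 + (7−14.62)²/14.62 + (23−14.28)²/14.28 + (21−22.10)²/22.10 = 20.9834
df = 4
p-value (upper-tail) = 0.00032
At α=0.05: p < α → reject H₀

reject H₀: yes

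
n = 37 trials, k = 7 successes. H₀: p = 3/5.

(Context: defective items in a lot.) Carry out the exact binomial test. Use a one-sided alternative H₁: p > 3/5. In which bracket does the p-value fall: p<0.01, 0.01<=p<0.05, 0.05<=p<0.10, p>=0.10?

Exact binomial: n=37, k=7, p₀=3/5=0.6000
P(X≥7) from Σ C(n,i)·p₀^i·(1−p₀)^(n−i)
p-value (one-sided, H₁ greater) = 1.00000
→ bracket: p>=0.10

p-value bracket: p>=0.10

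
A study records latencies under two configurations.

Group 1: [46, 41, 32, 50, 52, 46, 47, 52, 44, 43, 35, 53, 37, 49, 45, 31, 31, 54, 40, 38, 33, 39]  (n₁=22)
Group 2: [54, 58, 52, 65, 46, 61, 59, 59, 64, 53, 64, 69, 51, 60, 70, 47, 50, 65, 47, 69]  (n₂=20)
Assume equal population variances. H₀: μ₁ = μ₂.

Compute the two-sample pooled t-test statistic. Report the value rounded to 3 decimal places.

x̄₁=42.636, s₁=7.455, n₁=22
x̄₂=58.150, s₂=7.768, n₂=20
s_p² = [21·7.455² + 19·7.768²]/40 = 57.8410
SE = √(s_p²·(1/22+1/20)) = 2.3497
t = (42.636−58.150)/2.3497 = -6.6023
df = 40

test statistic = -6.602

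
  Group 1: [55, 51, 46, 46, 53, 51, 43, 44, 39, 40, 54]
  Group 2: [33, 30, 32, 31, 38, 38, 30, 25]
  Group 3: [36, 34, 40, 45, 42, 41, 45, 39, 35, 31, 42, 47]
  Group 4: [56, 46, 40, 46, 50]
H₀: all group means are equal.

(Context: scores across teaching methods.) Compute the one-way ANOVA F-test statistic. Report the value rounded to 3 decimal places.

Group means [47.45, 32.12, 39.75, 47.60], grand mean 41.500
SSB = Σnᵢ(x̄ᵢ−x̄)² = 1315.948; SSW = ΣΣ(x−x̄ᵢ)² = 855.052
MSB = 1315.948/3 = 438.6492; MSW = 855.052/32 = 26.7204
F = MSB/MSW = 16.4163
df = (3, 32)

test statistic = 16.416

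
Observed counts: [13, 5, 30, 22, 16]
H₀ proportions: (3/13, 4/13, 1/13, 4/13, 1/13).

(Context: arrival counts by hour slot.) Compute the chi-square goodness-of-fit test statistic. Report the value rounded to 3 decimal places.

test statistic = 116.495

n = 86; E_i = n·p_i = [19.85, 26.46, 6.62, 26.46, 6.62]
χ² = (13−19.85)²/19.85 + (5−26.46)²/26.46 + (30−6.62)²/6.62 + (22−26.46)²/26.46 + (16−6.62)²/6.62 = 116.4952
df = 4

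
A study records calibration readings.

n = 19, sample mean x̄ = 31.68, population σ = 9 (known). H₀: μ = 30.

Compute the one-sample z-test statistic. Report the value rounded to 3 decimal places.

test statistic = 0.814

SE = σ/√n = 9/√19 = 2.0647
z = (x̄−μ₀)/SE = (31.68−30)/2.0647 = 0.8137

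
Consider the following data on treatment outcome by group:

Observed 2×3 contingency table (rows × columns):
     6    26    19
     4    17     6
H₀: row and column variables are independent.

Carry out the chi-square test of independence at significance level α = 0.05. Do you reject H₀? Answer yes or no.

reject H₀: no

Row totals [51, 27], col totals [10, 43, 25], n=78
χ² = (6−6.54)²/6.54 + (26−28.12)²/28.12 + (19−16.35)²/16.35 + (4−3.46)²/3.46 + (17−14.88)²/14.88 + (6−8.65)²/8.65 = 1.8326
df = 2
p-value (upper-tail) = 0.39999
At α=0.05: p ≥ α → fail to reject H₀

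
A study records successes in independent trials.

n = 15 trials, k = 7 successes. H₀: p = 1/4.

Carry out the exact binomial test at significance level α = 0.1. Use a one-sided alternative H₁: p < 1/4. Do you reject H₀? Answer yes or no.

reject H₀: no

Exact binomial: n=15, k=7, p₀=1/4=0.2500
P(X≤7) from Σ C(n,i)·p₀^i·(1−p₀)^(n−i)
p-value (one-sided, H₁ less) = 0.98270
At α=0.1: p ≥ α → fail to reject H₀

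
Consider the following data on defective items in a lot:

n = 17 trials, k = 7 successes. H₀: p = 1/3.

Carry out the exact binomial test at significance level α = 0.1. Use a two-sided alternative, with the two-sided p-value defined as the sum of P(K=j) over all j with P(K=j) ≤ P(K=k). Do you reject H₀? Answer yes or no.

Exact binomial: n=17, k=7, p₀=1/3=0.3333
P(X=j) = C(n,j)·p₀^j·(1−p₀)^(n−j); p = Σ P(X=j) over j with P(X=j) ≤ P(X=7)
p-value (two-sided) = 0.60746
At α=0.1: p ≥ α → fail to reject H₀

reject H₀: no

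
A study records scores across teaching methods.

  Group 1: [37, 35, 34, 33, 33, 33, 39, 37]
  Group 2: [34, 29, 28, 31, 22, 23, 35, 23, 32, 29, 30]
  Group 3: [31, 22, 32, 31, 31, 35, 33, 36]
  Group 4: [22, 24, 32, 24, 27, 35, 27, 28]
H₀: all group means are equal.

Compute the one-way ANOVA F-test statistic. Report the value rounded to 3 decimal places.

test statistic = 6.104

Group means [35.12, 28.73, 31.38, 27.38], grand mean 30.486
SSB = Σnᵢ(x̄ᵢ−x̄)² = 289.936; SSW = ΣΣ(x−x̄ᵢ)² = 490.807
MSB = 289.936/3 = 96.6453; MSW = 490.807/31 = 15.8325
F = MSB/MSW = 6.1042
df = (3, 31)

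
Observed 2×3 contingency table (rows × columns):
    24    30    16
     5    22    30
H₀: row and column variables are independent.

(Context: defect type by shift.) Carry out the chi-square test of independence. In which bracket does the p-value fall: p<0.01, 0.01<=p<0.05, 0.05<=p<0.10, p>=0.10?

Row totals [70, 57], col totals [29, 52, 46], n=127
χ² = (24−15.98)²/15.98 + (30−28.66)²/28.66 + (16−25.35)²/25.35 + (5−13.02)²/13.02 + (22−23.34)²/23.34 + (30−20.65)²/20.65 = 16.7851
df = 2
p-value (upper-tail) = 0.00023
→ bracket: p<0.01

p-value bracket: p<0.01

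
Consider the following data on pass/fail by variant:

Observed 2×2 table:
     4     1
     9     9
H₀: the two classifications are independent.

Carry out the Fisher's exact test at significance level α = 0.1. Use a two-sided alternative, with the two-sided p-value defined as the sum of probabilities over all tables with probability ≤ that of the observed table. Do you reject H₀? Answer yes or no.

reject H₀: no

Margins: r₁=5, r₂=18, c₁=13, c₂=10, n=23
p_obs = C(5,4)·C(18,9)/C(23,13); sum pmf over tables with pmf ≤ p_obs
p-value (two-sided) = 0.33936
At α=0.1: p ≥ α → fail to reject H₀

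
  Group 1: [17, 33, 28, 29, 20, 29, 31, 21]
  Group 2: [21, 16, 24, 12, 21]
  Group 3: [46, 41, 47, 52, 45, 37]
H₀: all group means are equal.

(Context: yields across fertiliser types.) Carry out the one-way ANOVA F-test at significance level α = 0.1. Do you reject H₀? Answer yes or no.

Group means [26.00, 18.80, 44.67], grand mean 30.000
SSB = Σnᵢ(x̄ᵢ−x̄)² = 2045.867; SSW = ΣΣ(x−x̄ᵢ)² = 462.133
MSB = 2045.867/2 = 1022.9333; MSW = 462.133/16 = 28.8833
F = MSB/MSW = 35.4160
df = (2, 16)
p-value (upper-tail) = 0.00000
At α=0.1: p < α → reject H₀

reject H₀: yes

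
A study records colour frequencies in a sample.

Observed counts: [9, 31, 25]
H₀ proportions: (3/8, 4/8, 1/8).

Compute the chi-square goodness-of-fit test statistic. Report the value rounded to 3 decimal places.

test statistic = 44.815

n = 65; E_i = n·p_i = [24.38, 32.50, 8.12]
χ² = (9−24.38)²/24.38 + (31−32.50)²/32.50 + (25−8.12)²/8.12 = 44.8154
df = 2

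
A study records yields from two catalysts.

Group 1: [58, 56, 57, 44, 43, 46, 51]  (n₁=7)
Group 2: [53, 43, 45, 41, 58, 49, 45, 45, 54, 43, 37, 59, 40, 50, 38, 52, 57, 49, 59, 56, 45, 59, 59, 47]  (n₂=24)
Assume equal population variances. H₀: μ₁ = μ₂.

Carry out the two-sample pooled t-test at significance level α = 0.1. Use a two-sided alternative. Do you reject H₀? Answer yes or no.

reject H₀: no

x̄₁=50.714, s₁=6.422, n₁=7
x̄₂=49.292, s₂=7.202, n₂=24
s_p² = [6·6.422² + 23·7.202²]/29 = 49.6685
SE = √(s_p²·(1/7+1/24)) = 3.0274
t = (50.714−49.292)/3.0274 = 0.4699
df = 29
p-value (two-sided) = 0.64193
At α=0.1: p ≥ α → fail to reject H₀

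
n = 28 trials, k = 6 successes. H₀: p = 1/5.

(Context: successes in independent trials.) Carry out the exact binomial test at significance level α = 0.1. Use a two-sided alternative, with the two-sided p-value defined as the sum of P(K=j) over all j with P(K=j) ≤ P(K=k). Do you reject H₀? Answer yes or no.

Exact binomial: n=28, k=6, p₀=1/5=0.2000
P(X=j) = C(n,j)·p₀^j·(1−p₀)^(n−j); p = Σ P(X=j) over j with P(X=j) ≤ P(X=6)
p-value (two-sided) = 0.81435
At α=0.1: p ≥ α → fail to reject H₀

reject H₀: no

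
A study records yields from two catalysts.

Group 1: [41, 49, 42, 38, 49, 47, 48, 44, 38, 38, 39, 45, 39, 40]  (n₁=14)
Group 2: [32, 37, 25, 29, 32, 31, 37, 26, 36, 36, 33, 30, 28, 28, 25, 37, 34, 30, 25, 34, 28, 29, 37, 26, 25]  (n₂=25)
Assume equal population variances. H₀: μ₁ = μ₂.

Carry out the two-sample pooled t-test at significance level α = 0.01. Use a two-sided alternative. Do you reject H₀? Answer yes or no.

x̄₁=42.643, s₁=4.272, n₁=14
x̄₂=30.800, s₂=4.320, n₂=25
s_p² = [13·4.272² + 24·4.320²]/37 = 18.5193
SE = √(s_p²·(1/14+1/25)) = 1.4365
t = (42.643−30.800)/1.4365 = 8.2441
df = 37
p-value (two-sided) = 0.00000
At α=0.01: p < α → reject H₀

reject H₀: yes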